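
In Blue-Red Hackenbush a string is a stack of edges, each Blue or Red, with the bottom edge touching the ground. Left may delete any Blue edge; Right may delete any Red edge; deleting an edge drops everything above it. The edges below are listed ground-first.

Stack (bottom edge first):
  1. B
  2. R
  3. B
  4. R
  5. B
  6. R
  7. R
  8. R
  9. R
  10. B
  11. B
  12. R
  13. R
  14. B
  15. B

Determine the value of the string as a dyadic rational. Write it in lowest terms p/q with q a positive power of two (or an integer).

1 of 15 · B · max L 0 · min R +∞ = 1
2 of 15 · BR · max L 0 · min R 1 = 1/2
3 of 15 · BRB · max L 1/2 · min R 1 = 3/4
4 of 15 · BRBR · max L 1/2 · min R 3/4 = 5/8
5 of 15 · BRBRB · max L 5/8 · min R 3/4 = 11/16
6 of 15 · BRBRBR · max L 5/8 · min R 11/16 = 21/32
7 of 15 · BRBRBRR · max L 5/8 · min R 21/32 = 41/64
8 of 15 · BRBRBRRR · max L 5/8 · min R 41/64 = 81/128
9 of 15 · BRBRBRRRR · max L 5/8 · min R 81/128 = 161/256
10 of 15 · BRBRBRRRRB · max L 161/256 · min R 81/128 = 323/512
11 of 15 · BRBRBRRRRBB · max L 323/512 · min R 81/128 = 647/1024
12 of 15 · BRBRBRRRRBBR · max L 323/512 · min R 647/1024 = 1293/2048
13 of 15 · BRBRBRRRRBBRR · max L 323/512 · min R 1293/2048 = 2585/4096
14 of 15 · BRBRBRRRRBBRRB · max L 2585/4096 · min R 1293/2048 = 5171/8192
15 of 15 · BRBRBRRRRBBRRBB · max L 5171/8192 · min R 1293/2048 = 10343/16384

10343/16384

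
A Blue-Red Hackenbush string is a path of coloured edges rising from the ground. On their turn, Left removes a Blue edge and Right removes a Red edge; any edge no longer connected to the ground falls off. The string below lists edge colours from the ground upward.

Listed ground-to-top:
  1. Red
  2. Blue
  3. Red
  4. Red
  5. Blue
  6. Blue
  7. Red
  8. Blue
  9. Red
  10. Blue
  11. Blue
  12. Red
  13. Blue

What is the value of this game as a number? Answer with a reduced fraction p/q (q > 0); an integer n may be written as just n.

1 of 13 · R · max L −∞ · min R 0 -> -1
2 of 13 · RB · max L -1 · min R 0 -> -1/2
3 of 13 · RBR · max L -1 · min R -1/2 -> -3/4
4 of 13 · RBRR · max L -1 · min R -3/4 -> -7/8
5 of 13 · RBRRB · max L -7/8 · min R -3/4 -> -13/16
6 of 13 · RBRRBB · max L -13/16 · min R -3/4 -> -25/32
7 of 13 · RBRRBBR · max L -13/16 · min R -25/32 -> -51/64
8 of 13 · RBRRBBRB · max L -51/64 · min R -25/32 -> -101/128
9 of 13 · RBRRBBRBR · max L -51/64 · min R -101/128 -> -203/256
10 of 13 · RBRRBBRBRB · max L -203/256 · min R -101/128 -> -405/512
11 of 13 · RBRRBBRBRBB · max L -405/512 · min R -101/128 -> -809/1024
12 of 13 · RBRRBBRBRBBR · max L -405/512 · min R -809/1024 -> -1619/2048
13 of 13 · RBRRBBRBRBBRB · max L -1619/2048 · min R -809/1024 -> -3237/4096

-3237/4096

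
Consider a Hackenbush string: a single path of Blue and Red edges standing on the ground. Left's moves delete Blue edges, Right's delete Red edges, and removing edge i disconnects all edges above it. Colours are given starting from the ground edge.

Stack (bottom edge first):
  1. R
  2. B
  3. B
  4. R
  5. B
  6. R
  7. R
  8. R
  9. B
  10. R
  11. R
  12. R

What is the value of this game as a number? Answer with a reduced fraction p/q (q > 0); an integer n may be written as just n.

Build value(s[:k]) for k = 1..12, string s = R B B R B R R R B R R R.
value_1 [R]  L=[·]  R=[0]  so -1
value_2 [RB]  L=[-1]  R=[0]  so -1/2
value_3 [RBB]  L=[-1 -1/2]  R=[0]  so -1/4
value_4 [RBBR]  L=[-1 -1/2]  R=[-1/4 0]  so -3/8
value_5 [RBBRB]  L=[-1 -1/2 -3/8]  R=[-1/4 0]  so -5/16
value_6 [RBBRBR]  L=[-1 -1/2 -3/8]  R=[-5/16 -1/4 0]  so -11/32
value_7 [RBBRBRR]  L=[-1 -1/2 -3/8]  R=[-11/32 -5/16 -1/4 0]  so -23/64
value_8 [RBBRBRRR]  L=[-1 -1/2 -3/8]  R=[-23/64 -11/32 -5/16 -1/4 0]  so -47/128
value_9 [RBBRBRRRB]  L=[-1 -1/2 -3/8 -47/128]  R=[-23/64 -11/32 -5/16 -1/4 0]  so -93/256
value_10 [RBBRBRRRBR]  L=[-1 -1/2 -3/8 -47/128]  R=[-93/256 -23/64 -11/32 -5/16 -1/4 0]  so -187/512
value_11 [RBBRBRRRBRR]  L=[-1 -1/2 -3/8 -47/128]  R=[-187/512 -93/256 -23/64 -11/32 -5/16 -1/4 0]  so -375/1024
value_12 [RBBRBRRRBRRR]  L=[-1 -1/2 -3/8 -47/128]  R=[-375/1024 -187/512 -93/256 -23/64 -11/32 -5/16 -1/4 0]  so -751/2048

-751/2048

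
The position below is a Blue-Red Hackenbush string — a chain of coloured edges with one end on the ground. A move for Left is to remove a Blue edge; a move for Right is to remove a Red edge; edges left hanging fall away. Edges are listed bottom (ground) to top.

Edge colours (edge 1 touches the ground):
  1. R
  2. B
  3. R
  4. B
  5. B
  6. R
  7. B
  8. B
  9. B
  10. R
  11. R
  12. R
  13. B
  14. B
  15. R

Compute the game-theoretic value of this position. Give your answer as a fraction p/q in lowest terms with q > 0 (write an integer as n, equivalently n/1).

Prefix values for R B R B B R B B B R R R B B R via {L|R} + simplicity:
R: Left { ∅ }, Right { 0 } so simplest -1
RB: Left { -1 }, Right { 0 } so simplest -1/2
RBR: Left { -1 }, Right { -1/2, 0 } so simplest -3/4
RBRB: Left { -1, -3/4 }, Right { -1/2, 0 } so simplest -5/8
RBRBB: Left { -1, -3/4, -5/8 }, Right { -1/2, 0 } so simplest -9/16
RBRBBR: Left { -1, -3/4, -5/8 }, Right { -9/16, -1/2, 0 } so simplest -19/32
RBRBBRB: Left { -1, -3/4, -5/8, -19/32 }, Right { -9/16, -1/2, 0 } so simplest -37/64
RBRBBRBB: Left { -1, -3/4, -5/8, -19/32, -37/64 }, Right { -9/16, -1/2, 0 } so simplest -73/128
RBRBBRBBB: Left { -1, -3/4, -5/8, -19/32, -37/64, -73/128 }, Right { -9/16, -1/2, 0 } so simplest -145/256
RBRBBRBBBR: Left { -1, -3/4, -5/8, -19/32, -37/64, -73/128 }, Right { -145/256, -9/16, -1/2, 0 } so simplest -291/512
RBRBBRBBBRR: Left { -1, -3/4, -5/8, -19/32, -37/64, -73/128 }, Right { -291/512, -145/256, -9/16, -1/2, 0 } so simplest -583/1024
RBRBBRBBBRRR: Left { -1, -3/4, -5/8, -19/32, -37/64, -73/128 }, Right { -583/1024, -291/512, -145/256, -9/16, -1/2, 0 } so simplest -1167/2048
RBRBBRBBBRRRB: Left { -1, -3/4, -5/8, -19/32, -37/64, -73/128, -1167/2048 }, Right { -583/1024, -291/512, -145/256, -9/16, -1/2, 0 } so simplest -2333/4096
RBRBBRBBBRRRBB: Left { -1, -3/4, -5/8, -19/32, -37/64, -73/128, -1167/2048, -2333/4096 }, Right { -583/1024, -291/512, -145/256, -9/16, -1/2, 0 } so simplest -4665/8192
RBRBBRBBBRRRBBR: Left { -1, -3/4, -5/8, -19/32, -37/64, -73/128, -1167/2048, -2333/4096 }, Right { -4665/8192, -583/1024, -291/512, -145/256, -9/16, -1/2, 0 } so simplest -9331/16384

-9331/16384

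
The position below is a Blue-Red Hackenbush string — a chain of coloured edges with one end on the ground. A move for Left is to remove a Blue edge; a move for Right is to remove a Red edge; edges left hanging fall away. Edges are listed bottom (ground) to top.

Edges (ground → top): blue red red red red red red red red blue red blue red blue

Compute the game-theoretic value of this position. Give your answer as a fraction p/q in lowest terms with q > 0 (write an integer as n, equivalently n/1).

43/8192

Build v(s[:k]) for k = 1..14, string s = blue red red red red red red red red blue red blue red blue.
step 1: add blue to get b; options L={ 0 } R={ ∅ } ⇒ 1
step 2: add red to get br; options L={ 0 } R={ 1 } ⇒ 1/2
step 3: add red to get brr; options L={ 0 } R={ 1/2; 1 } ⇒ 1/4
step 4: add red to get brrr; options L={ 0 } R={ 1/4; 1/2; 1 } ⇒ 1/8
step 5: add red to get brrrr; options L={ 0 } R={ 1/8; 1/4; 1/2; 1 } ⇒ 1/16
step 6: add red to get brrrrr; options L={ 0 } R={ 1/16; 1/8; 1/4; 1/2; 1 } ⇒ 1/32
step 7: add red to get brrrrrr; options L={ 0 } R={ 1/32; 1/16; 1/8; 1/4; 1/2; 1 } ⇒ 1/64
step 8: add red to get brrrrrrr; options L={ 0 } R={ 1/64; 1/32; 1/16; 1/8; 1/4; 1/2; 1 } ⇒ 1/128
step 9: add red to get brrrrrrrr; options L={ 0 } R={ 1/128; 1/64; 1/32; 1/16; 1/8; 1/4; 1/2; 1 } ⇒ 1/256
step 10: add blue to get brrrrrrrrb; options L={ 0; 1/256 } R={ 1/128; 1/64; 1/32; 1/16; 1/8; 1/4; 1/2; 1 } ⇒ 3/512
step 11: add red to get brrrrrrrrbr; options L={ 0; 1/256 } R={ 3/512; 1/128; 1/64; 1/32; 1/16; 1/8; 1/4; 1/2; 1 } ⇒ 5/1024
step 12: add blue to get brrrrrrrrbrb; options L={ 0; 1/256; 5/1024 } R={ 3/512; 1/128; 1/64; 1/32; 1/16; 1/8; 1/4; 1/2; 1 } ⇒ 11/2048
step 13: add red to get brrrrrrrrbrbr; options L={ 0; 1/256; 5/1024 } R={ 11/2048; 3/512; 1/128; 1/64; 1/32; 1/16; 1/8; 1/4; 1/2; 1 } ⇒ 21/4096
step 14: add blue to get brrrrrrrrbrbrb; options L={ 0; 1/256; 5/1024; 21/4096 } R={ 11/2048; 3/512; 1/128; 1/64; 1/32; 1/16; 1/8; 1/4; 1/2; 1 } ⇒ 43/8192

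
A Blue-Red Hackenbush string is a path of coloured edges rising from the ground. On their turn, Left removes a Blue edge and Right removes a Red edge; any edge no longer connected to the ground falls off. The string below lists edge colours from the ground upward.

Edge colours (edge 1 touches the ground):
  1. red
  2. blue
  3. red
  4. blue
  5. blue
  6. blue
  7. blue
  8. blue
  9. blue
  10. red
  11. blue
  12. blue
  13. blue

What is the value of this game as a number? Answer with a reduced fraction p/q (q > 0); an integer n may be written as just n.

step 1: add red to get r; options L={ · } R={ 0 } -> -1
step 2: add blue to get rb; options L={ -1 } R={ 0 } -> -1/2
step 3: add red to get rbr; options L={ -1 } R={ -1/2, 0 } -> -3/4
step 4: add blue to get rbrb; options L={ -1, -3/4 } R={ -1/2, 0 } -> -5/8
step 5: add blue to get rbrbb; options L={ -1, -3/4, -5/8 } R={ -1/2, 0 } -> -9/16
step 6: add blue to get rbrbbb; options L={ -1, -3/4, -5/8, -9/16 } R={ -1/2, 0 } -> -17/32
step 7: add blue to get rbrbbbb; options L={ -1, -3/4, -5/8, -9/16, -17/32 } R={ -1/2, 0 } -> -33/64
step 8: add blue to get rbrbbbbb; options L={ -1, -3/4, -5/8, -9/16, -17/32, -33/64 } R={ -1/2, 0 } -> -65/128
step 9: add blue to get rbrbbbbbb; options L={ -1, -3/4, -5/8, -9/16, -17/32, -33/64, -65/128 } R={ -1/2, 0 } -> -129/256
step 10: add red to get rbrbbbbbbr; options L={ -1, -3/4, -5/8, -9/16, -17/32, -33/64, -65/128 } R={ -129/256, -1/2, 0 } -> -259/512
step 11: add blue to get rbrbbbbbbrb; options L={ -1, -3/4, -5/8, -9/16, -17/32, -33/64, -65/128, -259/512 } R={ -129/256, -1/2, 0 } -> -517/1024
step 12: add blue to get rbrbbbbbbrbb; options L={ -1, -3/4, -5/8, -9/16, -17/32, -33/64, -65/128, -259/512, -517/1024 } R={ -129/256, -1/2, 0 } -> -1033/2048
step 13: add blue to get rbrbbbbbbrbbb; options L={ -1, -3/4, -5/8, -9/16, -17/32, -33/64, -65/128, -259/512, -517/1024, -1033/2048 } R={ -129/256, -1/2, 0 } -> -2065/4096

-2065/4096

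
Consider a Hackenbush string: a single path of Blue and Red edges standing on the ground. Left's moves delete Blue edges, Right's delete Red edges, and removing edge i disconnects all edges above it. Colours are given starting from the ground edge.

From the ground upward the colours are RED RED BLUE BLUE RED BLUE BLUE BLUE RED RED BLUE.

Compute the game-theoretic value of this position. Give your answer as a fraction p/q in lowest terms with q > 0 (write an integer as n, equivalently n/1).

-653/512

1 of 11 · R · max L −∞ · min R 0 ⇒ -1
2 of 11 · RR · max L −∞ · min R -1 ⇒ -2
3 of 11 · RRB · max L -2 · min R -1 ⇒ -3/2
4 of 11 · RRBB · max L -3/2 · min R -1 ⇒ -5/4
5 of 11 · RRBBR · max L -3/2 · min R -5/4 ⇒ -11/8
6 of 11 · RRBBRB · max L -11/8 · min R -5/4 ⇒ -21/16
7 of 11 · RRBBRBB · max L -21/16 · min R -5/4 ⇒ -41/32
8 of 11 · RRBBRBBB · max L -41/32 · min R -5/4 ⇒ -81/64
9 of 11 · RRBBRBBBR · max L -41/32 · min R -81/64 ⇒ -163/128
10 of 11 · RRBBRBBBRR · max L -41/32 · min R -163/128 ⇒ -327/256
11 of 11 · RRBBRBBBRRB · max L -327/256 · min R -163/128 ⇒ -653/512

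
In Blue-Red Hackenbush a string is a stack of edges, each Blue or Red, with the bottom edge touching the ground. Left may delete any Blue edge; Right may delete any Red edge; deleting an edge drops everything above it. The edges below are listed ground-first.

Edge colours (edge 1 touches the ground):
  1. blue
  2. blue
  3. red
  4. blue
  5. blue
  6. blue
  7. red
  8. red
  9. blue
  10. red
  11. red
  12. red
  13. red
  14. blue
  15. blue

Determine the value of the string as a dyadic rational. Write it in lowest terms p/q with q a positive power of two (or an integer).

15495/8192

Build g(s[:k]) for k = 1..15, string s = blue blue red blue blue blue red red blue red red red red blue blue.
g(b) = { 0 | · } = 1
g(bb) = { 0; 1 | · } = 2
g(bbr) = { 0; 1 | 2 } = 3/2
g(bbrb) = { 0; 1; 3/2 | 2 } = 7/4
g(bbrbb) = { 0; 1; 3/2; 7/4 | 2 } = 15/8
g(bbrbbb) = { 0; 1; 3/2; 7/4; 15/8 | 2 } = 31/16
g(bbrbbbr) = { 0; 1; 3/2; 7/4; 15/8 | 31/16; 2 } = 61/32
g(bbrbbbrr) = { 0; 1; 3/2; 7/4; 15/8 | 61/32; 31/16; 2 } = 121/64
g(bbrbbbrrb) = { 0; 1; 3/2; 7/4; 15/8; 121/64 | 61/32; 31/16; 2 } = 243/128
g(bbrbbbrrbr) = { 0; 1; 3/2; 7/4; 15/8; 121/64 | 243/128; 61/32; 31/16; 2 } = 485/256
g(bbrbbbrrbrr) = { 0; 1; 3/2; 7/4; 15/8; 121/64 | 485/256; 243/128; 61/32; 31/16; 2 } = 969/512
g(bbrbbbrrbrrr) = { 0; 1; 3/2; 7/4; 15/8; 121/64 | 969/512; 485/256; 243/128; 61/32; 31/16; 2 } = 1937/1024
g(bbrbbbrrbrrrr) = { 0; 1; 3/2; 7/4; 15/8; 121/64 | 1937/1024; 969/512; 485/256; 243/128; 61/32; 31/16; 2 } = 3873/2048
g(bbrbbbrrbrrrrb) = { 0; 1; 3/2; 7/4; 15/8; 121/64; 3873/2048 | 1937/1024; 969/512; 485/256; 243/128; 61/32; 31/16; 2 } = 7747/4096
g(bbrbbbrrbrrrrbb) = { 0; 1; 3/2; 7/4; 15/8; 121/64; 3873/2048; 7747/4096 | 1937/1024; 969/512; 485/256; 243/128; 61/32; 31/16; 2 } = 15495/8192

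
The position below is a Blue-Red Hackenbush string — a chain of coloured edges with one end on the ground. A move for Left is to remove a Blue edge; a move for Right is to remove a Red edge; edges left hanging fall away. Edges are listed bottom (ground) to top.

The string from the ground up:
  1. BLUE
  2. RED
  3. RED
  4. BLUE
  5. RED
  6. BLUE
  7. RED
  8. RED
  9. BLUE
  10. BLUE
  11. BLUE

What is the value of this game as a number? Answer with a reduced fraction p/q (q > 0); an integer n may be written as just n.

335/1024

G(B) = { 0 | · } → 1
G(BR) = { 0 | 1 } → 1/2
G(BRR) = { 0 | 1/2,1 } → 1/4
G(BRRB) = { 0,1/4 | 1/2,1 } → 3/8
G(BRRBR) = { 0,1/4 | 3/8,1/2,1 } → 5/16
G(BRRBRB) = { 0,1/4,5/16 | 3/8,1/2,1 } → 11/32
G(BRRBRBR) = { 0,1/4,5/16 | 11/32,3/8,1/2,1 } → 21/64
G(BRRBRBRR) = { 0,1/4,5/16 | 21/64,11/32,3/8,1/2,1 } → 41/128
G(BRRBRBRRB) = { 0,1/4,5/16,41/128 | 21/64,11/32,3/8,1/2,1 } → 83/256
G(BRRBRBRRBB) = { 0,1/4,5/16,41/128,83/256 | 21/64,11/32,3/8,1/2,1 } → 167/512
G(BRRBRBRRBBB) = { 0,1/4,5/16,41/128,83/256,167/512 | 21/64,11/32,3/8,1/2,1 } → 335/1024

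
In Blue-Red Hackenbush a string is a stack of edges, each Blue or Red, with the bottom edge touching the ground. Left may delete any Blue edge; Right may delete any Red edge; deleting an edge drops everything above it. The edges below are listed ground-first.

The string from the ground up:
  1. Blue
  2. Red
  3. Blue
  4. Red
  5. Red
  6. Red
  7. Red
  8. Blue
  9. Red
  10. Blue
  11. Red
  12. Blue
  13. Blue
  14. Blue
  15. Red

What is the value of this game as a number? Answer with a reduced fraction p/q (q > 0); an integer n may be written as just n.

8541/16384

Build G(s[:k]) for k = 1..15, string s = Blue Red Blue Red Red Red Red Blue Red Blue Red Blue Blue Blue Red.
edge 1 of 15 (Blue): { 0 | · } gives 1
edge 2 of 15 (Red): { 0 | 1 } gives 1/2
edge 3 of 15 (Blue): { 0,1/2 | 1 } gives 3/4
edge 4 of 15 (Red): { 0,1/2 | 3/4,1 } gives 5/8
edge 5 of 15 (Red): { 0,1/2 | 5/8,3/4,1 } gives 9/16
edge 6 of 15 (Red): { 0,1/2 | 9/16,5/8,3/4,1 } gives 17/32
edge 7 of 15 (Red): { 0,1/2 | 17/32,9/16,5/8,3/4,1 } gives 33/64
edge 8 of 15 (Blue): { 0,1/2,33/64 | 17/32,9/16,5/8,3/4,1 } gives 67/128
edge 9 of 15 (Red): { 0,1/2,33/64 | 67/128,17/32,9/16,5/8,3/4,1 } gives 133/256
edge 10 of 15 (Blue): { 0,1/2,33/64,133/256 | 67/128,17/32,9/16,5/8,3/4,1 } gives 267/512
edge 11 of 15 (Red): { 0,1/2,33/64,133/256 | 267/512,67/128,17/32,9/16,5/8,3/4,1 } gives 533/1024
edge 12 of 15 (Blue): { 0,1/2,33/64,133/256,533/1024 | 267/512,67/128,17/32,9/16,5/8,3/4,1 } gives 1067/2048
edge 13 of 15 (Blue): { 0,1/2,33/64,133/256,533/1024,1067/2048 | 267/512,67/128,17/32,9/16,5/8,3/4,1 } gives 2135/4096
edge 14 of 15 (Blue): { 0,1/2,33/64,133/256,533/1024,1067/2048,2135/4096 | 267/512,67/128,17/32,9/16,5/8,3/4,1 } gives 4271/8192
edge 15 of 15 (Red): { 0,1/2,33/64,133/256,533/1024,1067/2048,2135/4096 | 4271/8192,267/512,67/128,17/32,9/16,5/8,3/4,1 } gives 8541/16384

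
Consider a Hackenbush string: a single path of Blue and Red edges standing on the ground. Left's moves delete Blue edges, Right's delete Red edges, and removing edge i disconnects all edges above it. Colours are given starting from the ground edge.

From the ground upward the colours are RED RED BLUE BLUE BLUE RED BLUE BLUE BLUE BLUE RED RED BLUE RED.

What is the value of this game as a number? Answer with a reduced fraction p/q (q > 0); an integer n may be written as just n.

Build val(s[:k]) for k = 1..14, string s = RED RED BLUE BLUE BLUE RED BLUE BLUE BLUE BLUE RED RED BLUE RED.
R: Left { (no moves) }, Right { 0 } -> simplest -1
RR: Left { (no moves) }, Right { -1, 0 } -> simplest -2
RRB: Left { -2 }, Right { -1, 0 } -> simplest -3/2
RRBB: Left { -2, -3/2 }, Right { -1, 0 } -> simplest -5/4
RRBBB: Left { -2, -3/2, -5/4 }, Right { -1, 0 } -> simplest -9/8
RRBBBR: Left { -2, -3/2, -5/4 }, Right { -9/8, -1, 0 } -> simplest -19/16
RRBBBRB: Left { -2, -3/2, -5/4, -19/16 }, Right { -9/8, -1, 0 } -> simplest -37/32
RRBBBRBB: Left { -2, -3/2, -5/4, -19/16, -37/32 }, Right { -9/8, -1, 0 } -> simplest -73/64
RRBBBRBBB: Left { -2, -3/2, -5/4, -19/16, -37/32, -73/64 }, Right { -9/8, -1, 0 } -> simplest -145/128
RRBBBRBBBB: Left { -2, -3/2, -5/4, -19/16, -37/32, -73/64, -145/128 }, Right { -9/8, -1, 0 } -> simplest -289/256
RRBBBRBBBBR: Left { -2, -3/2, -5/4, -19/16, -37/32, -73/64, -145/128 }, Right { -289/256, -9/8, -1, 0 } -> simplest -579/512
RRBBBRBBBBRR: Left { -2, -3/2, -5/4, -19/16, -37/32, -73/64, -145/128 }, Right { -579/512, -289/256, -9/8, -1, 0 } -> simplest -1159/1024
RRBBBRBBBBRRB: Left { -2, -3/2, -5/4, -19/16, -37/32, -73/64, -145/128, -1159/1024 }, Right { -579/512, -289/256, -9/8, -1, 0 } -> simplest -2317/2048
RRBBBRBBBBRRBR: Left { -2, -3/2, -5/4, -19/16, -37/32, -73/64, -145/128, -1159/1024 }, Right { -2317/2048, -579/512, -289/256, -9/8, -1, 0 } -> simplest -4635/4096

-4635/4096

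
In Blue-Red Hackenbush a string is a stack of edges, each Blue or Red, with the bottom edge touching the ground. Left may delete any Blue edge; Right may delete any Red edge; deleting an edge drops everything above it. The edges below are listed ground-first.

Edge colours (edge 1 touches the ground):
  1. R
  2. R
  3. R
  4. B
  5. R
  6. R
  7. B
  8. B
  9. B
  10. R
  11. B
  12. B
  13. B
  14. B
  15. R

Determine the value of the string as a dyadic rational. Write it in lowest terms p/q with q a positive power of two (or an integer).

Recurse on prefixes of the 15-edge string R R R B R R B B B R B B B B R:
R: Left { (no moves) }, Right { 0 } ⇒ simplest -1
RR: Left { (no moves) }, Right { -1; 0 } ⇒ simplest -2
RRR: Left { (no moves) }, Right { -2; -1; 0 } ⇒ simplest -3
RRRB: Left { -3 }, Right { -2; -1; 0 } ⇒ simplest -5/2
RRRBR: Left { -3 }, Right { -5/2; -2; -1; 0 } ⇒ simplest -11/4
RRRBRR: Left { -3 }, Right { -11/4; -5/2; -2; -1; 0 } ⇒ simplest -23/8
RRRBRRB: Left { -3; -23/8 }, Right { -11/4; -5/2; -2; -1; 0 } ⇒ simplest -45/16
RRRBRRBB: Left { -3; -23/8; -45/16 }, Right { -11/4; -5/2; -2; -1; 0 } ⇒ simplest -89/32
RRRBRRBBB: Left { -3; -23/8; -45/16; -89/32 }, Right { -11/4; -5/2; -2; -1; 0 } ⇒ simplest -177/64
RRRBRRBBBR: Left { -3; -23/8; -45/16; -89/32 }, Right { -177/64; -11/4; -5/2; -2; -1; 0 } ⇒ simplest -355/128
RRRBRRBBBRB: Left { -3; -23/8; -45/16; -89/32; -355/128 }, Right { -177/64; -11/4; -5/2; -2; -1; 0 } ⇒ simplest -709/256
RRRBRRBBBRBB: Left { -3; -23/8; -45/16; -89/32; -355/128; -709/256 }, Right { -177/64; -11/4; -5/2; -2; -1; 0 } ⇒ simplest -1417/512
RRRBRRBBBRBBB: Left { -3; -23/8; -45/16; -89/32; -355/128; -709/256; -1417/512 }, Right { -177/64; -11/4; -5/2; -2; -1; 0 } ⇒ simplest -2833/1024
RRRBRRBBBRBBBB: Left { -3; -23/8; -45/16; -89/32; -355/128; -709/256; -1417/512; -2833/1024 }, Right { -177/64; -11/4; -5/2; -2; -1; 0 } ⇒ simplest -5665/2048
RRRBRRBBBRBBBBR: Left { -3; -23/8; -45/16; -89/32; -355/128; -709/256; -1417/512; -2833/1024 }, Right { -5665/2048; -177/64; -11/4; -5/2; -2; -1; 0 } ⇒ simplest -11331/4096

-11331/4096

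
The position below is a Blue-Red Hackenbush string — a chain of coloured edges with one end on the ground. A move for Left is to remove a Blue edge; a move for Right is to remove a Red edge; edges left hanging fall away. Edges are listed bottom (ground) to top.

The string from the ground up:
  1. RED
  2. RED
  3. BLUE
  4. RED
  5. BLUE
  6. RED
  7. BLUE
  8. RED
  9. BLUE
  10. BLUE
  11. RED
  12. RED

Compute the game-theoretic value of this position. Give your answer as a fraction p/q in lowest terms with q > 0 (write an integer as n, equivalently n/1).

Prefix values for RED RED BLUE RED BLUE RED BLUE RED BLUE BLUE RED RED via {L|R} + simplicity:
val_1 [R]  L=[∅]  R=[0]  — -1
val_2 [RR]  L=[∅]  R=[-1 0]  — -2
val_3 [RRB]  L=[-2]  R=[-1 0]  — -3/2
val_4 [RRBR]  L=[-2]  R=[-3/2 -1 0]  — -7/4
val_5 [RRBRB]  L=[-2 -7/4]  R=[-3/2 -1 0]  — -13/8
val_6 [RRBRBR]  L=[-2 -7/4]  R=[-13/8 -3/2 -1 0]  — -27/16
val_7 [RRBRBRB]  L=[-2 -7/4 -27/16]  R=[-13/8 -3/2 -1 0]  — -53/32
val_8 [RRBRBRBR]  L=[-2 -7/4 -27/16]  R=[-53/32 -13/8 -3/2 -1 0]  — -107/64
val_9 [RRBRBRBRB]  L=[-2 -7/4 -27/16 -107/64]  R=[-53/32 -13/8 -3/2 -1 0]  — -213/128
val_10 [RRBRBRBRBB]  L=[-2 -7/4 -27/16 -107/64 -213/128]  R=[-53/32 -13/8 -3/2 -1 0]  — -425/256
val_11 [RRBRBRBRBBR]  L=[-2 -7/4 -27/16 -107/64 -213/128]  R=[-425/256 -53/32 -13/8 -3/2 -1 0]  — -851/512
val_12 [RRBRBRBRBBRR]  L=[-2 -7/4 -27/16 -107/64 -213/128]  R=[-851/512 -425/256 -53/32 -13/8 -3/2 -1 0]  — -1703/1024

-1703/1024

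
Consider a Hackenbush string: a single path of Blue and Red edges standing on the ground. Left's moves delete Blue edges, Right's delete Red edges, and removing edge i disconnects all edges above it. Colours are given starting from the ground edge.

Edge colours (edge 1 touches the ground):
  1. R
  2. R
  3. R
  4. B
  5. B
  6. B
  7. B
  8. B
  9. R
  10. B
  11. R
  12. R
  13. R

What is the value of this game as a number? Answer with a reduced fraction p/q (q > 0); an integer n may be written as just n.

-2095/1024

step 1: add R to get R; options L={ none } R={ 0 } ⇒ -1
step 2: add R to get RR; options L={ none } R={ -1,0 } ⇒ -2
step 3: add R to get RRR; options L={ none } R={ -2,-1,0 } ⇒ -3
step 4: add B to get RRRB; options L={ -3 } R={ -2,-1,0 } ⇒ -5/2
step 5: add B to get RRRBB; options L={ -3,-5/2 } R={ -2,-1,0 } ⇒ -9/4
step 6: add B to get RRRBBB; options L={ -3,-5/2,-9/4 } R={ -2,-1,0 } ⇒ -17/8
step 7: add B to get RRRBBBB; options L={ -3,-5/2,-9/4,-17/8 } R={ -2,-1,0 } ⇒ -33/16
step 8: add B to get RRRBBBBB; options L={ -3,-5/2,-9/4,-17/8,-33/16 } R={ -2,-1,0 } ⇒ -65/32
step 9: add R to get RRRBBBBBR; options L={ -3,-5/2,-9/4,-17/8,-33/16 } R={ -65/32,-2,-1,0 } ⇒ -131/64
step 10: add B to get RRRBBBBBRB; options L={ -3,-5/2,-9/4,-17/8,-33/16,-131/64 } R={ -65/32,-2,-1,0 } ⇒ -261/128
step 11: add R to get RRRBBBBBRBR; options L={ -3,-5/2,-9/4,-17/8,-33/16,-131/64 } R={ -261/128,-65/32,-2,-1,0 } ⇒ -523/256
step 12: add R to get RRRBBBBBRBRR; options L={ -3,-5/2,-9/4,-17/8,-33/16,-131/64 } R={ -523/256,-261/128,-65/32,-2,-1,0 } ⇒ -1047/512
step 13: add R to get RRRBBBBBRBRRR; options L={ -3,-5/2,-9/4,-17/8,-33/16,-131/64 } R={ -1047/512,-523/256,-261/128,-65/32,-2,-1,0 } ⇒ -2095/1024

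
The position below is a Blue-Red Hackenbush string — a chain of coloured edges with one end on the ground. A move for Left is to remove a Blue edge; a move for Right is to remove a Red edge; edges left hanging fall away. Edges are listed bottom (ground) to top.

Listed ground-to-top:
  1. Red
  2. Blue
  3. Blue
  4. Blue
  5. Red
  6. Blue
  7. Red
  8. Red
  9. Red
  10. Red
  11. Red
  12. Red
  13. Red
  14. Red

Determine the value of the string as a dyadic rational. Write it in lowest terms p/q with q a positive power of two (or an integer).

R: Left { none }, Right { 0 } = simplest -1
RB: Left { -1 }, Right { 0 } = simplest -1/2
RBB: Left { -1; -1/2 }, Right { 0 } = simplest -1/4
RBBB: Left { -1; -1/2; -1/4 }, Right { 0 } = simplest -1/8
RBBBR: Left { -1; -1/2; -1/4 }, Right { -1/8; 0 } = simplest -3/16
RBBBRB: Left { -1; -1/2; -1/4; -3/16 }, Right { -1/8; 0 } = simplest -5/32
RBBBRBR: Left { -1; -1/2; -1/4; -3/16 }, Right { -5/32; -1/8; 0 } = simplest -11/64
RBBBRBRR: Left { -1; -1/2; -1/4; -3/16 }, Right { -11/64; -5/32; -1/8; 0 } = simplest -23/128
RBBBRBRRR: Left { -1; -1/2; -1/4; -3/16 }, Right { -23/128; -11/64; -5/32; -1/8; 0 } = simplest -47/256
RBBBRBRRRR: Left { -1; -1/2; -1/4; -3/16 }, Right { -47/256; -23/128; -11/64; -5/32; -1/8; 0 } = simplest -95/512
RBBBRBRRRRR: Left { -1; -1/2; -1/4; -3/16 }, Right { -95/512; -47/256; -23/128; -11/64; -5/32; -1/8; 0 } = simplest -191/1024
RBBBRBRRRRRR: Left { -1; -1/2; -1/4; -3/16 }, Right { -191/1024; -95/512; -47/256; -23/128; -11/64; -5/32; -1/8; 0 } = simplest -383/2048
RBBBRBRRRRRRR: Left { -1; -1/2; -1/4; -3/16 }, Right { -383/2048; -191/1024; -95/512; -47/256; -23/128; -11/64; -5/32; -1/8; 0 } = simplest -767/4096
RBBBRBRRRRRRRR: Left { -1; -1/2; -1/4; -3/16 }, Right { -767/4096; -383/2048; -191/1024; -95/512; -47/256; -23/128; -11/64; -5/32; -1/8; 0 } = simplest -1535/8192

-1535/8192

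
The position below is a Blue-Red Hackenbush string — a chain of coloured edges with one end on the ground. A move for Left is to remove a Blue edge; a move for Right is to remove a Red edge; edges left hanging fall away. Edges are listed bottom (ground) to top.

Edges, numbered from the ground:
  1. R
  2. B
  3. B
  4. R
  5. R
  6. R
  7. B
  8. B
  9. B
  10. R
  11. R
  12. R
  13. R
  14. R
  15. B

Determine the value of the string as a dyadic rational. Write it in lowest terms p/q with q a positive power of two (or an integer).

-7293/16384

Prefix values for R B B R R R B B B R R R R R B via {L|R} + simplicity:
value(R) = { ∅ | 0 } ⇒ -1
value(RB) = { -1 | 0 } ⇒ -1/2
value(RBB) = { -1; -1/2 | 0 } ⇒ -1/4
value(RBBR) = { -1; -1/2 | -1/4; 0 } ⇒ -3/8
value(RBBRR) = { -1; -1/2 | -3/8; -1/4; 0 } ⇒ -7/16
value(RBBRRR) = { -1; -1/2 | -7/16; -3/8; -1/4; 0 } ⇒ -15/32
value(RBBRRRB) = { -1; -1/2; -15/32 | -7/16; -3/8; -1/4; 0 } ⇒ -29/64
value(RBBRRRBB) = { -1; -1/2; -15/32; -29/64 | -7/16; -3/8; -1/4; 0 } ⇒ -57/128
value(RBBRRRBBB) = { -1; -1/2; -15/32; -29/64; -57/128 | -7/16; -3/8; -1/4; 0 } ⇒ -113/256
value(RBBRRRBBBR) = { -1; -1/2; -15/32; -29/64; -57/128 | -113/256; -7/16; -3/8; -1/4; 0 } ⇒ -227/512
value(RBBRRRBBBRR) = { -1; -1/2; -15/32; -29/64; -57/128 | -227/512; -113/256; -7/16; -3/8; -1/4; 0 } ⇒ -455/1024
value(RBBRRRBBBRRR) = { -1; -1/2; -15/32; -29/64; -57/128 | -455/1024; -227/512; -113/256; -7/16; -3/8; -1/4; 0 } ⇒ -911/2048
value(RBBRRRBBBRRRR) = { -1; -1/2; -15/32; -29/64; -57/128 | -911/2048; -455/1024; -227/512; -113/256; -7/16; -3/8; -1/4; 0 } ⇒ -1823/4096
value(RBBRRRBBBRRRRR) = { -1; -1/2; -15/32; -29/64; -57/128 | -1823/4096; -911/2048; -455/1024; -227/512; -113/256; -7/16; -3/8; -1/4; 0 } ⇒ -3647/8192
value(RBBRRRBBBRRRRRB) = { -1; -1/2; -15/32; -29/64; -57/128; -3647/8192 | -1823/4096; -911/2048; -455/1024; -227/512; -113/256; -7/16; -3/8; -1/4; 0 } ⇒ -7293/16384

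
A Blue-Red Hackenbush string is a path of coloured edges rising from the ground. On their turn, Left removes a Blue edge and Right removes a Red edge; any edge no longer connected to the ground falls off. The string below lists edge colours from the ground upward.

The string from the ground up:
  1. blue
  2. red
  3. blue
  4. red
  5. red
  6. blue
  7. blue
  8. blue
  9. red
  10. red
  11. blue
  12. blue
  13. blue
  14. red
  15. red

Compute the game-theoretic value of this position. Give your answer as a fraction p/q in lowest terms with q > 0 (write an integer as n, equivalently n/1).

1 of 15 · b · max L 0 · min R +∞ = 1
2 of 15 · br · max L 0 · min R 1 = 1/2
3 of 15 · brb · max L 1/2 · min R 1 = 3/4
4 of 15 · brbr · max L 1/2 · min R 3/4 = 5/8
5 of 15 · brbrr · max L 1/2 · min R 5/8 = 9/16
6 of 15 · brbrrb · max L 9/16 · min R 5/8 = 19/32
7 of 15 · brbrrbb · max L 19/32 · min R 5/8 = 39/64
8 of 15 · brbrrbbb · max L 39/64 · min R 5/8 = 79/128
9 of 15 · brbrrbbbr · max L 39/64 · min R 79/128 = 157/256
10 of 15 · brbrrbbbrr · max L 39/64 · min R 157/256 = 313/512
11 of 15 · brbrrbbbrrb · max L 313/512 · min R 157/256 = 627/1024
12 of 15 · brbrrbbbrrbb · max L 627/1024 · min R 157/256 = 1255/2048
13 of 15 · brbrrbbbrrbbb · max L 1255/2048 · min R 157/256 = 2511/4096
14 of 15 · brbrrbbbrrbbbr · max L 1255/2048 · min R 2511/4096 = 5021/8192
15 of 15 · brbrrbbbrrbbbrr · max L 1255/2048 · min R 5021/8192 = 10041/16384

10041/16384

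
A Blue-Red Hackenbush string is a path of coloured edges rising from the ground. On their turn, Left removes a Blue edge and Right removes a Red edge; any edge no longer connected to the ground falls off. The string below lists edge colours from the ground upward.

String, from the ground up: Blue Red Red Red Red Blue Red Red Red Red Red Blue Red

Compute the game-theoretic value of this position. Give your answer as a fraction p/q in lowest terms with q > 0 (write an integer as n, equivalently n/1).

261/4096

step 1: add Blue to get B; options L={ 0 } R={ · } ⇒ 1
step 2: add Red to get BR; options L={ 0 } R={ 1 } ⇒ 1/2
step 3: add Red to get BRR; options L={ 0 } R={ 1/2, 1 } ⇒ 1/4
step 4: add Red to get BRRR; options L={ 0 } R={ 1/4, 1/2, 1 } ⇒ 1/8
step 5: add Red to get BRRRR; options L={ 0 } R={ 1/8, 1/4, 1/2, 1 } ⇒ 1/16
step 6: add Blue to get BRRRRB; options L={ 0, 1/16 } R={ 1/8, 1/4, 1/2, 1 } ⇒ 3/32
step 7: add Red to get BRRRRBR; options L={ 0, 1/16 } R={ 3/32, 1/8, 1/4, 1/2, 1 } ⇒ 5/64
step 8: add Red to get BRRRRBRR; options L={ 0, 1/16 } R={ 5/64, 3/32, 1/8, 1/4, 1/2, 1 } ⇒ 9/128
step 9: add Red to get BRRRRBRRR; options L={ 0, 1/16 } R={ 9/128, 5/64, 3/32, 1/8, 1/4, 1/2, 1 } ⇒ 17/256
step 10: add Red to get BRRRRBRRRR; options L={ 0, 1/16 } R={ 17/256, 9/128, 5/64, 3/32, 1/8, 1/4, 1/2, 1 } ⇒ 33/512
step 11: add Red to get BRRRRBRRRRR; options L={ 0, 1/16 } R={ 33/512, 17/256, 9/128, 5/64, 3/32, 1/8, 1/4, 1/2, 1 } ⇒ 65/1024
step 12: add Blue to get BRRRRBRRRRRB; options L={ 0, 1/16, 65/1024 } R={ 33/512, 17/256, 9/128, 5/64, 3/32, 1/8, 1/4, 1/2, 1 } ⇒ 131/2048
step 13: add Red to get BRRRRBRRRRRBR; options L={ 0, 1/16, 65/1024 } R={ 131/2048, 33/512, 17/256, 9/128, 5/64, 3/32, 1/8, 1/4, 1/2, 1 } ⇒ 261/4096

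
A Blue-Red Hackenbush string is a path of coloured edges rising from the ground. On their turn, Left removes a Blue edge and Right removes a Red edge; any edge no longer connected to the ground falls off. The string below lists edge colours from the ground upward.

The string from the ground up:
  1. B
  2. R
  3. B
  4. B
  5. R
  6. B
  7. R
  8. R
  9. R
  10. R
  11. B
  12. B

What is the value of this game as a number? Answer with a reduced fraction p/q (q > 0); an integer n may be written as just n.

1671/2048

val(B) = { 0 | (no moves) } => 1
val(BR) = { 0 | 1 } => 1/2
val(BRB) = { 0; 1/2 | 1 } => 3/4
val(BRBB) = { 0; 1/2; 3/4 | 1 } => 7/8
val(BRBBR) = { 0; 1/2; 3/4 | 7/8; 1 } => 13/16
val(BRBBRB) = { 0; 1/2; 3/4; 13/16 | 7/8; 1 } => 27/32
val(BRBBRBR) = { 0; 1/2; 3/4; 13/16 | 27/32; 7/8; 1 } => 53/64
val(BRBBRBRR) = { 0; 1/2; 3/4; 13/16 | 53/64; 27/32; 7/8; 1 } => 105/128
val(BRBBRBRRR) = { 0; 1/2; 3/4; 13/16 | 105/128; 53/64; 27/32; 7/8; 1 } => 209/256
val(BRBBRBRRRR) = { 0; 1/2; 3/4; 13/16 | 209/256; 105/128; 53/64; 27/32; 7/8; 1 } => 417/512
val(BRBBRBRRRRB) = { 0; 1/2; 3/4; 13/16; 417/512 | 209/256; 105/128; 53/64; 27/32; 7/8; 1 } => 835/1024
val(BRBBRBRRRRBB) = { 0; 1/2; 3/4; 13/16; 417/512; 835/1024 | 209/256; 105/128; 53/64; 27/32; 7/8; 1 } => 1671/2048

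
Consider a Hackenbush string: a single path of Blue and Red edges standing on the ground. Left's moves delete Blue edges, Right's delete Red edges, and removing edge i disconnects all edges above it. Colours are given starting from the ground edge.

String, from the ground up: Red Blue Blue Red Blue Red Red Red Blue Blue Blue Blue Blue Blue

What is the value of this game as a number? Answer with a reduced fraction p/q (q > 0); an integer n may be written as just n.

-2945/8192

G_1 [R]  L=[]  R=[0]  => -1
G_2 [RB]  L=[-1]  R=[0]  => -1/2
G_3 [RBB]  L=[-1 -1/2]  R=[0]  => -1/4
G_4 [RBBR]  L=[-1 -1/2]  R=[-1/4 0]  => -3/8
G_5 [RBBRB]  L=[-1 -1/2 -3/8]  R=[-1/4 0]  => -5/16
G_6 [RBBRBR]  L=[-1 -1/2 -3/8]  R=[-5/16 -1/4 0]  => -11/32
G_7 [RBBRBRR]  L=[-1 -1/2 -3/8]  R=[-11/32 -5/16 -1/4 0]  => -23/64
G_8 [RBBRBRRR]  L=[-1 -1/2 -3/8]  R=[-23/64 -11/32 -5/16 -1/4 0]  => -47/128
G_9 [RBBRBRRRB]  L=[-1 -1/2 -3/8 -47/128]  R=[-23/64 -11/32 -5/16 -1/4 0]  => -93/256
G_10 [RBBRBRRRBB]  L=[-1 -1/2 -3/8 -47/128 -93/256]  R=[-23/64 -11/32 -5/16 -1/4 0]  => -185/512
G_11 [RBBRBRRRBBB]  L=[-1 -1/2 -3/8 -47/128 -93/256 -185/512]  R=[-23/64 -11/32 -5/16 -1/4 0]  => -369/1024
G_12 [RBBRBRRRBBBB]  L=[-1 -1/2 -3/8 -47/128 -93/256 -185/512 -369/1024]  R=[-23/64 -11/32 -5/16 -1/4 0]  => -737/2048
G_13 [RBBRBRRRBBBBB]  L=[-1 -1/2 -3/8 -47/128 -93/256 -185/512 -369/1024 -737/2048]  R=[-23/64 -11/32 -5/16 -1/4 0]  => -1473/4096
G_14 [RBBRBRRRBBBBBB]  L=[-1 -1/2 -3/8 -47/128 -93/256 -185/512 -369/1024 -737/2048 -1473/4096]  R=[-23/64 -11/32 -5/16 -1/4 0]  => -2945/8192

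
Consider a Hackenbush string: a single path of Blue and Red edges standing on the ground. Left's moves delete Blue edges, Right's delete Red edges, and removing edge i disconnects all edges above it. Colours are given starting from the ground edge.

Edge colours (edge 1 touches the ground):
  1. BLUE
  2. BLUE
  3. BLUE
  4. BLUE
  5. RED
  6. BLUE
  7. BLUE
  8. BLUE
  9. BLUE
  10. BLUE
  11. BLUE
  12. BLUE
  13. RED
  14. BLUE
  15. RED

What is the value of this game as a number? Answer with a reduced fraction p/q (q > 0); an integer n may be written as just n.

8181/2048

Build val(s[:k]) for k = 1..15, string s = BLUE BLUE BLUE BLUE RED BLUE BLUE BLUE BLUE BLUE BLUE BLUE RED BLUE RED.
val(B) = { 0 | ∅ } -> 1
val(BB) = { 0 1 | ∅ } -> 2
val(BBB) = { 0 1 2 | ∅ } -> 3
val(BBBB) = { 0 1 2 3 | ∅ } -> 4
val(BBBBR) = { 0 1 2 3 | 4 } -> 7/2
val(BBBBRB) = { 0 1 2 3 7/2 | 4 } -> 15/4
val(BBBBRBB) = { 0 1 2 3 7/2 15/4 | 4 } -> 31/8
val(BBBBRBBB) = { 0 1 2 3 7/2 15/4 31/8 | 4 } -> 63/16
val(BBBBRBBBB) = { 0 1 2 3 7/2 15/4 31/8 63/16 | 4 } -> 127/32
val(BBBBRBBBBB) = { 0 1 2 3 7/2 15/4 31/8 63/16 127/32 | 4 } -> 255/64
val(BBBBRBBBBBB) = { 0 1 2 3 7/2 15/4 31/8 63/16 127/32 255/64 | 4 } -> 511/128
val(BBBBRBBBBBBB) = { 0 1 2 3 7/2 15/4 31/8 63/16 127/32 255/64 511/128 | 4 } -> 1023/256
val(BBBBRBBBBBBBR) = { 0 1 2 3 7/2 15/4 31/8 63/16 127/32 255/64 511/128 | 1023/256 4 } -> 2045/512
val(BBBBRBBBBBBBRB) = { 0 1 2 3 7/2 15/4 31/8 63/16 127/32 255/64 511/128 2045/512 | 1023/256 4 } -> 4091/1024
val(BBBBRBBBBBBBRBR) = { 0 1 2 3 7/2 15/4 31/8 63/16 127/32 255/64 511/128 2045/512 | 4091/1024 1023/256 4 } -> 8181/2048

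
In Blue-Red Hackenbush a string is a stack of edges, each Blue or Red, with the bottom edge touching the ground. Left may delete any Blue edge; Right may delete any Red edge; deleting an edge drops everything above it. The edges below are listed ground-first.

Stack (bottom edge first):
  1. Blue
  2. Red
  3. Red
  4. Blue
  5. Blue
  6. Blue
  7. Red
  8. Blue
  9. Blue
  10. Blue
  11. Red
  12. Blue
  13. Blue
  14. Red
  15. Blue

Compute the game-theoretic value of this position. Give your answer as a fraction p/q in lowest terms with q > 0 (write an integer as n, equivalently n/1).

Build g(s[:k]) for k = 1..15, string s = Blue Red Red Blue Blue Blue Red Blue Blue Blue Red Blue Blue Red Blue.
g(B) = { 0 | · } = 1
g(BR) = { 0 | 1 } = 1/2
g(BRR) = { 0 | 1/2; 1 } = 1/4
g(BRRB) = { 0; 1/4 | 1/2; 1 } = 3/8
g(BRRBB) = { 0; 1/4; 3/8 | 1/2; 1 } = 7/16
g(BRRBBB) = { 0; 1/4; 3/8; 7/16 | 1/2; 1 } = 15/32
g(BRRBBBR) = { 0; 1/4; 3/8; 7/16 | 15/32; 1/2; 1 } = 29/64
g(BRRBBBRB) = { 0; 1/4; 3/8; 7/16; 29/64 | 15/32; 1/2; 1 } = 59/128
g(BRRBBBRBB) = { 0; 1/4; 3/8; 7/16; 29/64; 59/128 | 15/32; 1/2; 1 } = 119/256
g(BRRBBBRBBB) = { 0; 1/4; 3/8; 7/16; 29/64; 59/128; 119/256 | 15/32; 1/2; 1 } = 239/512
g(BRRBBBRBBBR) = { 0; 1/4; 3/8; 7/16; 29/64; 59/128; 119/256 | 239/512; 15/32; 1/2; 1 } = 477/1024
g(BRRBBBRBBBRB) = { 0; 1/4; 3/8; 7/16; 29/64; 59/128; 119/256; 477/1024 | 239/512; 15/32; 1/2; 1 } = 955/2048
g(BRRBBBRBBBRBB) = { 0; 1/4; 3/8; 7/16; 29/64; 59/128; 119/256; 477/1024; 955/2048 | 239/512; 15/32; 1/2; 1 } = 1911/4096
g(BRRBBBRBBBRBBR) = { 0; 1/4; 3/8; 7/16; 29/64; 59/128; 119/256; 477/1024; 955/2048 | 1911/4096; 239/512; 15/32; 1/2; 1 } = 3821/8192
g(BRRBBBRBBBRBBRB) = { 0; 1/4; 3/8; 7/16; 29/64; 59/128; 119/256; 477/1024; 955/2048; 3821/8192 | 1911/4096; 239/512; 15/32; 1/2; 1 } = 7643/16384

7643/16384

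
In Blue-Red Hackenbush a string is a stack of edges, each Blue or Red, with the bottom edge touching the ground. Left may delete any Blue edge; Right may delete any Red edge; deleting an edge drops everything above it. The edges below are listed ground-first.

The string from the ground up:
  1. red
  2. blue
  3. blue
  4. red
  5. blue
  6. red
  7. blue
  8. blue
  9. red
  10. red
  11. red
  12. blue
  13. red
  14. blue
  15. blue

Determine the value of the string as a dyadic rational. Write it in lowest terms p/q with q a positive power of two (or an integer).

Prefix values for red blue blue red blue red blue blue red red red blue red blue blue via {L|R} + simplicity:
r: Left { · }, Right { 0 } so simplest -1
rb: Left { -1 }, Right { 0 } so simplest -1/2
rbb: Left { -1 -1/2 }, Right { 0 } so simplest -1/4
rbbr: Left { -1 -1/2 }, Right { -1/4 0 } so simplest -3/8
rbbrb: Left { -1 -1/2 -3/8 }, Right { -1/4 0 } so simplest -5/16
rbbrbr: Left { -1 -1/2 -3/8 }, Right { -5/16 -1/4 0 } so simplest -11/32
rbbrbrb: Left { -1 -1/2 -3/8 -11/32 }, Right { -5/16 -1/4 0 } so simplest -21/64
rbbrbrbb: Left { -1 -1/2 -3/8 -11/32 -21/64 }, Right { -5/16 -1/4 0 } so simplest -41/128
rbbrbrbbr: Left { -1 -1/2 -3/8 -11/32 -21/64 }, Right { -41/128 -5/16 -1/4 0 } so simplest -83/256
rbbrbrbbrr: Left { -1 -1/2 -3/8 -11/32 -21/64 }, Right { -83/256 -41/128 -5/16 -1/4 0 } so simplest -167/512
rbbrbrbbrrr: Left { -1 -1/2 -3/8 -11/32 -21/64 }, Right { -167/512 -83/256 -41/128 -5/16 -1/4 0 } so simplest -335/1024
rbbrbrbbrrrb: Left { -1 -1/2 -3/8 -11/32 -21/64 -335/1024 }, Right { -167/512 -83/256 -41/128 -5/16 -1/4 0 } so simplest -669/2048
rbbrbrbbrrrbr: Left { -1 -1/2 -3/8 -11/32 -21/64 -335/1024 }, Right { -669/2048 -167/512 -83/256 -41/128 -5/16 -1/4 0 } so simplest -1339/4096
rbbrbrbbrrrbrb: Left { -1 -1/2 -3/8 -11/32 -21/64 -335/1024 -1339/4096 }, Right { -669/2048 -167/512 -83/256 -41/128 -5/16 -1/4 0 } so simplest -2677/8192
rbbrbrbbrrrbrbb: Left { -1 -1/2 -3/8 -11/32 -21/64 -335/1024 -1339/4096 -2677/8192 }, Right { -669/2048 -167/512 -83/256 -41/128 -5/16 -1/4 0 } so simplest -5353/16384

-5353/16384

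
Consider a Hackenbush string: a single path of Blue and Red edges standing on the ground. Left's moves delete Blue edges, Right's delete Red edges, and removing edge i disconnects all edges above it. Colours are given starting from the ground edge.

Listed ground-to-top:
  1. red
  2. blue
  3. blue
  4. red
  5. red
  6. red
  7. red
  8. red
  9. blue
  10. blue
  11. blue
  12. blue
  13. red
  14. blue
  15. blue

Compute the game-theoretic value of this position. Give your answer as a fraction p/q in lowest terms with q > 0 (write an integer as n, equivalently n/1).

-7945/16384

step 1: add red to get r; options L={  } R={ 0 } gives -1
step 2: add blue to get rb; options L={ -1 } R={ 0 } gives -1/2
step 3: add blue to get rbb; options L={ -1 -1/2 } R={ 0 } gives -1/4
step 4: add red to get rbbr; options L={ -1 -1/2 } R={ -1/4 0 } gives -3/8
step 5: add red to get rbbrr; options L={ -1 -1/2 } R={ -3/8 -1/4 0 } gives -7/16
step 6: add red to get rbbrrr; options L={ -1 -1/2 } R={ -7/16 -3/8 -1/4 0 } gives -15/32
step 7: add red to get rbbrrrr; options L={ -1 -1/2 } R={ -15/32 -7/16 -3/8 -1/4 0 } gives -31/64
step 8: add red to get rbbrrrrr; options L={ -1 -1/2 } R={ -31/64 -15/32 -7/16 -3/8 -1/4 0 } gives -63/128
step 9: add blue to get rbbrrrrrb; options L={ -1 -1/2 -63/128 } R={ -31/64 -15/32 -7/16 -3/8 -1/4 0 } gives -125/256
step 10: add blue to get rbbrrrrrbb; options L={ -1 -1/2 -63/128 -125/256 } R={ -31/64 -15/32 -7/16 -3/8 -1/4 0 } gives -249/512
step 11: add blue to get rbbrrrrrbbb; options L={ -1 -1/2 -63/128 -125/256 -249/512 } R={ -31/64 -15/32 -7/16 -3/8 -1/4 0 } gives -497/1024
step 12: add blue to get rbbrrrrrbbbb; options L={ -1 -1/2 -63/128 -125/256 -249/512 -497/1024 } R={ -31/64 -15/32 -7/16 -3/8 -1/4 0 } gives -993/2048
step 13: add red to get rbbrrrrrbbbbr; options L={ -1 -1/2 -63/128 -125/256 -249/512 -497/1024 } R={ -993/2048 -31/64 -15/32 -7/16 -3/8 -1/4 0 } gives -1987/4096
step 14: add blue to get rbbrrrrrbbbbrb; options L={ -1 -1/2 -63/128 -125/256 -249/512 -497/1024 -1987/4096 } R={ -993/2048 -31/64 -15/32 -7/16 -3/8 -1/4 0 } gives -3973/8192
step 15: add blue to get rbbrrrrrbbbbrbb; options L={ -1 -1/2 -63/128 -125/256 -249/512 -497/1024 -1987/4096 -3973/8192 } R={ -993/2048 -31/64 -15/32 -7/16 -3/8 -1/4 0 } gives -7945/16384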